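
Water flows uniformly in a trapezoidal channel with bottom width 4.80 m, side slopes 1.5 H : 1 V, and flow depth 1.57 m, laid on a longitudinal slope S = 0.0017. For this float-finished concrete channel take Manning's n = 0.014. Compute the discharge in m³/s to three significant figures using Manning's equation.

34.7 m³/s

A = (b + z·y)·y = (4.80 + 1.5×1.57)×1.57 = 11.23 m²
P = b + 2y√(1+z²) = 4.80 + 2×1.57×√(1+1.5²) = 10.46 m
R = A/P = 11.23/10.46 = 1.074 m
Q = (1/n)·A·R^(2/3)·S^(1/2) = (1/0.014) × 11.23 × 1.074^(2/3) × 0.0017^(1/2) = 34.69 m³/s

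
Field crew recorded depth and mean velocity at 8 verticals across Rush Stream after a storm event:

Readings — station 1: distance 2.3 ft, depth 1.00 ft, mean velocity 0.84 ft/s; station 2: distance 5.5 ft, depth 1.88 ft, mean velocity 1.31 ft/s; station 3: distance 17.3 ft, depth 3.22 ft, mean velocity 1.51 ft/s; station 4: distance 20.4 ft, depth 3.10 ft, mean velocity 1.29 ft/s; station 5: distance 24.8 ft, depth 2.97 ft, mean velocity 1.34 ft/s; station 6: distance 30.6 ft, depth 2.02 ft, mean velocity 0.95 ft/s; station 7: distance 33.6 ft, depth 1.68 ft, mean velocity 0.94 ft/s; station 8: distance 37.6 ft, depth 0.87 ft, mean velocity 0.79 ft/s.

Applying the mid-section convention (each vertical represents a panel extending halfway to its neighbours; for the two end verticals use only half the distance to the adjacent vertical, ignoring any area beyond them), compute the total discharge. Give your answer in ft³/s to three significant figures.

107 ft³/s

w_1 = (5.5 − 2.3)/2 = 1.6 ft; q_1 = 0.84 × 1.00 × 1.6 = 1.344 ft³/s
w_2 = (17.3 − 2.3)/2 = 7.5 ft; q_2 = 1.31 × 1.88 × 7.5 = 18.47 ft³/s
w_3 = (20.4 − 5.5)/2 = 7.45 ft; q_3 = 1.51 × 3.22 × 7.45 = 36.22 ft³/s
w_4 = (24.8 − 17.3)/2 = 3.75 ft; q_4 = 1.29 × 3.10 × 3.75 = 15.00 ft³/s
w_5 = (30.6 − 20.4)/2 = 5.1 ft; q_5 = 1.34 × 2.97 × 5.1 = 20.30 ft³/s
w_6 = (33.6 − 24.8)/2 = 4.4 ft; q_6 = 0.95 × 2.02 × 4.4 = 8.444 ft³/s
w_7 = (37.6 − 30.6)/2 = 3.5 ft; q_7 = 0.94 × 1.68 × 3.5 = 5.527 ft³/s
w_8 = (37.6 − 33.6)/2 = 2 ft; q_8 = 0.79 × 0.87 × 2 = 1.375 ft³/s
Q = Σ qᵢ = 106.7 ft³/s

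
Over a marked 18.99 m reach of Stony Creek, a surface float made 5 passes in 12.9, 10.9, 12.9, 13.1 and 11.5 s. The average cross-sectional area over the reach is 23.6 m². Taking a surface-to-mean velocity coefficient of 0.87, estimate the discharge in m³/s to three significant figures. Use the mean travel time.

t̄ = (12.9 + 10.9 + 12.9 + 13.1 + 11.5) / 5 = 12.26 s
v_surface = L / t̄ = 18.99 / 12.26 = 1.549 m/s
v_mean = 0.87 × 1.549 = 1.348 m/s
Q = A × v_mean = 23.6 × 1.348 = 31.80 m³/s

31.8 m³/s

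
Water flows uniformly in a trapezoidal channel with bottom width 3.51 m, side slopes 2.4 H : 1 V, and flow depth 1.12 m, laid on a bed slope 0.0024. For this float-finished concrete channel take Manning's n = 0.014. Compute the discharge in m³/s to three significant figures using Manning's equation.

19.9 m³/s

A = (b + z·y)·y = (3.51 + 2.4×1.12)×1.12 = 6.942 m²
P = b + 2y√(1+z²) = 3.51 + 2×1.12×√(1+2.4²) = 9.334 m
R = A/P = 6.942/9.334 = 0.7437 m
Q = (1/n)·A·R^(2/3)·S^(1/2) = (1/0.014) × 6.942 × 0.7437^(2/3) × 0.0024^(1/2) = 19.94 m³/s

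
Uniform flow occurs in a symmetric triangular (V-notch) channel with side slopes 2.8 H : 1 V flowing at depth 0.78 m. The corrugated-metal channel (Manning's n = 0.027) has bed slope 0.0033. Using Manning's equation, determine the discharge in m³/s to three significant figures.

A = z·y² = 2.8×0.78² = 1.704 m²
P = 2y√(1+z²) = 2×0.78×√(1+2.8²) = 4.638 m
R = A/P = 1.704/4.638 = 0.3673 m
Q = (1/n)·A·R^(2/3)·S^(1/2) = (1/0.027) × 1.704 × 0.3673^(2/3) × 0.0033^(1/2) = 1.859 m³/s

1.86 m³/s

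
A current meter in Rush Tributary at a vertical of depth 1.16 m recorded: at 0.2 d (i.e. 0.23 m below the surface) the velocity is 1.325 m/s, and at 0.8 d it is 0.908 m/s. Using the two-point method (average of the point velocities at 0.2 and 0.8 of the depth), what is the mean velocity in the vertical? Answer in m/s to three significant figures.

v̄ = (1.325 + 0.908) / 2 = 1.117 m/s

1.12 m/s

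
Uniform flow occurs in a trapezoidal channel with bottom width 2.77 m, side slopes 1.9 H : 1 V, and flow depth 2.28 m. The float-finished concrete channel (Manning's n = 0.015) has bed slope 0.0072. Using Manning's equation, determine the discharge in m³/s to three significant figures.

A = (b + z·y)·y = (2.77 + 1.9×2.28)×2.28 = 16.19 m²
P = b + 2y√(1+z²) = 2.77 + 2×2.28×√(1+1.9²) = 12.56 m
R = A/P = 16.19/12.56 = 1.289 m
Q = (1/n)·A·R^(2/3)·S^(1/2) = (1/0.015) × 16.19 × 1.289^(2/3) × 0.0072^(1/2) = 108.5 m³/s

108 m³/s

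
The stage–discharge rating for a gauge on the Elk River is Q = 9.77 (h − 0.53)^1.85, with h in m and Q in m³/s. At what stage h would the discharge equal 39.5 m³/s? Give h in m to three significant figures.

h − h₀ = (Q/C)^(1/b) = (39.5/9.77)^(1/1.85) = 2.128 m
h = 0.53 + 2.128 = 2.658 m

2.66 m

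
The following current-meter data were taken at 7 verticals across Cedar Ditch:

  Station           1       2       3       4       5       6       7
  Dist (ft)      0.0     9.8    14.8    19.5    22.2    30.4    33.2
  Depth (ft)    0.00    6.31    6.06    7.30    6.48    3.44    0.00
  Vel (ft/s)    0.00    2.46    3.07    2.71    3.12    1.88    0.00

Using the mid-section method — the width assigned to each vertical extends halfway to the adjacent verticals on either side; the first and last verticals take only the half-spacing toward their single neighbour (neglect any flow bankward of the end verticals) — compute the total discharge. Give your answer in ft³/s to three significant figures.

w_2 = (14.8 − 0.0)/2 = 7.4 ft; q_2 = 2.46 × 6.31 × 7.4 = 114.9 ft³/s
w_3 = (19.5 − 9.8)/2 = 4.85 ft; q_3 = 3.07 × 6.06 × 4.85 = 90.23 ft³/s
w_4 = (22.2 − 14.8)/2 = 3.7 ft; q_4 = 2.71 × 7.30 × 3.7 = 73.20 ft³/s
w_5 = (30.4 − 19.5)/2 = 5.45 ft; q_5 = 3.12 × 6.48 × 5.45 = 110.2 ft³/s
w_6 = (33.2 − 22.2)/2 = 5.5 ft; q_6 = 1.88 × 3.44 × 5.5 = 35.57 ft³/s
Stations 1, 7 contribute zero (depth or velocity is 0).
Q = Σ qᵢ = 424.1 ft³/s

424 ft³/s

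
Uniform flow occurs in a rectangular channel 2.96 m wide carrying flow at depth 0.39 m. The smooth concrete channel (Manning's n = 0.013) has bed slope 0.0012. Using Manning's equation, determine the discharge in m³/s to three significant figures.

A = b·y = 2.96 × 0.39 = 1.154 m²
P = b + 2y = 2.96 + 2×0.39 = 3.740 m
R = A/P = 1.154/3.740 = 0.3087 m
Q = (1/n)·A·R^(2/3)·S^(1/2) = (1/0.013) × 1.154 × 0.3087^(2/3) × 0.0012^(1/2) = 1.405 m³/s

1.40 m³/s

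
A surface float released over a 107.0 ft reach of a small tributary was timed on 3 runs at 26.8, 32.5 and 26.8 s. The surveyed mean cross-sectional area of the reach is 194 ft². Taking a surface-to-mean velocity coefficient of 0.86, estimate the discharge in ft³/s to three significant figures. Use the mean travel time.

t̄ = (26.8 + 32.5 + 26.8) / 3 = 28.7 s
v_surface = L / t̄ = 107.0 / 28.7 = 3.728 ft/s
v_mean = 0.86 × 3.728 = 3.206 ft/s
Q = A × v_mean = 194 × 3.206 = 622.0 ft³/s

622 ft³/s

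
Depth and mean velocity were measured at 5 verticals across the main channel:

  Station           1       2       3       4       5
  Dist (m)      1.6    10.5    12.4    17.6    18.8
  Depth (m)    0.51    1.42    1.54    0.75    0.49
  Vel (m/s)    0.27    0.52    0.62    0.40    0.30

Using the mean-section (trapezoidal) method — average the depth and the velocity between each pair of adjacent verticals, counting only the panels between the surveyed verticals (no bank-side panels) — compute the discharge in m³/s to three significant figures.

8.29 m³/s

Panel 1-2: Δb = 8.9 m, d̄ = (0.51+1.42)/2 = 0.965, v̄ = (0.27+0.52)/2 = 0.395 → q = 8.9×0.965×0.395 = 3.392 m³/s
Panel 2-3: Δb = 1.9 m, d̄ = (1.42+1.54)/2 = 1.48, v̄ = (0.52+0.62)/2 = 0.57 → q = 1.9×1.48×0.57 = 1.603 m³/s
Panel 3-4: Δb = 5.2 m, d̄ = (1.54+0.75)/2 = 1.145, v̄ = (0.62+0.40)/2 = 0.51 → q = 5.2×1.145×0.51 = 3.037 m³/s
Panel 4-5: Δb = 1.2 m, d̄ = (0.75+0.49)/2 = 0.62, v̄ = (0.40+0.30)/2 = 0.35 → q = 1.2×0.62×0.35 = 0.2604 m³/s
Q = Σ q = 8.292 m³/s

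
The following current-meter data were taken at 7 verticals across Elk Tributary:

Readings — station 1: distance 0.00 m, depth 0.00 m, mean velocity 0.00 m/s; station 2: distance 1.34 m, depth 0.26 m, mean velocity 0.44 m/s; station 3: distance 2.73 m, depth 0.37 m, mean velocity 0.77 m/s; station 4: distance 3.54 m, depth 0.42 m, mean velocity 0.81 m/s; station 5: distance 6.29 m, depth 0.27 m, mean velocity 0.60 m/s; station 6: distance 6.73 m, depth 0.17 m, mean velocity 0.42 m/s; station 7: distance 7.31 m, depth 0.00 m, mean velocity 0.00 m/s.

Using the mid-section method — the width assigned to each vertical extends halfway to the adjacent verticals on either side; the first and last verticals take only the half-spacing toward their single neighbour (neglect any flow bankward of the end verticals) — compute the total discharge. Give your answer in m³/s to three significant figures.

1.37 m³/s

w_2 = (2.73 − 0.00)/2 = 1.365 m; q_2 = 0.44 × 0.26 × 1.365 = 0.1562 m³/s
w_3 = (3.54 − 1.34)/2 = 1.1 m; q_3 = 0.77 × 0.37 × 1.1 = 0.3134 m³/s
w_4 = (6.29 − 2.73)/2 = 1.78 m; q_4 = 0.81 × 0.42 × 1.78 = 0.6056 m³/s
w_5 = (6.73 − 3.54)/2 = 1.595 m; q_5 = 0.60 × 0.27 × 1.595 = 0.2584 m³/s
w_6 = (7.31 − 6.29)/2 = 0.51 m; q_6 = 0.42 × 0.17 × 0.51 = 0.03641 m³/s
Stations 1, 7 contribute zero (depth or velocity is 0).
Q = Σ qᵢ = 1.370 m³/s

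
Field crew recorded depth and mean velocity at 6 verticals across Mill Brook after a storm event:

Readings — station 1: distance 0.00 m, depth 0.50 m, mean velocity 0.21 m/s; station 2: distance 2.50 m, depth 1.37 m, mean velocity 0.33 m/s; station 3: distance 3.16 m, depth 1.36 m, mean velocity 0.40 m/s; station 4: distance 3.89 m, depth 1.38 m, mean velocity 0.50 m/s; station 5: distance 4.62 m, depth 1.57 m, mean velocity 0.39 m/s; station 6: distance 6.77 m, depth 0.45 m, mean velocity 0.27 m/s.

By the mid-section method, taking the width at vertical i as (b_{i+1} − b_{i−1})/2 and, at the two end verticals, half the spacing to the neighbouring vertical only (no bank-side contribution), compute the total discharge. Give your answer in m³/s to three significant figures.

w_1 = (2.50 − 0.00)/2 = 1.25 m; q_1 = 0.21 × 0.50 × 1.25 = 0.1313 m³/s
w_2 = (3.16 − 0.00)/2 = 1.58 m; q_2 = 0.33 × 1.37 × 1.58 = 0.7143 m³/s
w_3 = (3.89 − 2.50)/2 = 0.695 m; q_3 = 0.40 × 1.36 × 0.695 = 0.3781 m³/s
w_4 = (4.62 − 3.16)/2 = 0.73 m; q_4 = 0.50 × 1.38 × 0.73 = 0.5037 m³/s
w_5 = (6.77 − 3.89)/2 = 1.44 m; q_5 = 0.39 × 1.57 × 1.44 = 0.8817 m³/s
w_6 = (6.77 − 4.62)/2 = 1.075 m; q_6 = 0.27 × 0.45 × 1.075 = 0.1306 m³/s
Q = Σ qᵢ = 2.740 m³/s

2.74 m³/s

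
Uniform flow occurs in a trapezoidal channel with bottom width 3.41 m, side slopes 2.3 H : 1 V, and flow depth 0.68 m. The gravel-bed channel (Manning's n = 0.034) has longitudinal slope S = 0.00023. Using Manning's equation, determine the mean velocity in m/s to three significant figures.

A = (b + z·y)·y = (3.41 + 2.3×0.68)×0.68 = 3.382 m²
P = b + 2y√(1+z²) = 3.41 + 2×0.68×√(1+2.3²) = 6.821 m
R = A/P = 3.382/6.821 = 0.4959 m
Q = (1/n)·A·R^(2/3)·S^(1/2) = (1/0.034) × 3.382 × 0.4959^(2/3) × 0.00023^(1/2) = 0.9452 m³/s
V = Q/A = 0.9452/3.382 = 0.2794 m/s

0.279 m/s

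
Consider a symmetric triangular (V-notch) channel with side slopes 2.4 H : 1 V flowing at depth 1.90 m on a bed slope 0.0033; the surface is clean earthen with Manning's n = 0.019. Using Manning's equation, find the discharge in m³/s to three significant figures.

A = z·y² = 2.4×1.90² = 8.664 m²
P = 2y√(1+z²) = 2×1.90×√(1+2.4²) = 9.880 m
R = A/P = 8.664/9.880 = 0.8769 m
Q = (1/n)·A·R^(2/3)·S^(1/2) = (1/0.019) × 8.664 × 0.8769^(2/3) × 0.0033^(1/2) = 24.00 m³/s

24.0 m³/s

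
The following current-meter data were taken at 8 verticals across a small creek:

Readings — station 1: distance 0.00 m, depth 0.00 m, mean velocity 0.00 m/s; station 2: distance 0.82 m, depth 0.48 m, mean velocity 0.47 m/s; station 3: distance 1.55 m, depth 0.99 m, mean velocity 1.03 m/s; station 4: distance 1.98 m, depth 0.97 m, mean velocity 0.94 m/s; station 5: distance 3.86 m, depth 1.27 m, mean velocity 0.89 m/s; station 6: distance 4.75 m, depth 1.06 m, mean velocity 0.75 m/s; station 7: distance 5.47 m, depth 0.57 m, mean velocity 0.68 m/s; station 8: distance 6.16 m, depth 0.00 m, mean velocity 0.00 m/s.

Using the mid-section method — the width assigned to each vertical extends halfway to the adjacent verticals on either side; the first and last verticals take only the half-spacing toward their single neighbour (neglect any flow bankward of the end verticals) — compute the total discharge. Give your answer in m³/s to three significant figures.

4.30 m³/s

w_2 = (1.55 − 0.00)/2 = 0.775 m; q_2 = 0.47 × 0.48 × 0.775 = 0.1748 m³/s
w_3 = (1.98 − 0.82)/2 = 0.58 m; q_3 = 1.03 × 0.99 × 0.58 = 0.5914 m³/s
w_4 = (3.86 − 1.55)/2 = 1.155 m; q_4 = 0.94 × 0.97 × 1.155 = 1.053 m³/s
w_5 = (4.75 − 1.98)/2 = 1.385 m; q_5 = 0.89 × 1.27 × 1.385 = 1.565 m³/s
w_6 = (5.47 − 3.86)/2 = 0.805 m; q_6 = 0.75 × 1.06 × 0.805 = 0.6400 m³/s
w_7 = (6.16 − 4.75)/2 = 0.705 m; q_7 = 0.68 × 0.57 × 0.705 = 0.2733 m³/s
Stations 1, 8 contribute zero (depth or velocity is 0).
Q = Σ qᵢ = 4.298 m³/s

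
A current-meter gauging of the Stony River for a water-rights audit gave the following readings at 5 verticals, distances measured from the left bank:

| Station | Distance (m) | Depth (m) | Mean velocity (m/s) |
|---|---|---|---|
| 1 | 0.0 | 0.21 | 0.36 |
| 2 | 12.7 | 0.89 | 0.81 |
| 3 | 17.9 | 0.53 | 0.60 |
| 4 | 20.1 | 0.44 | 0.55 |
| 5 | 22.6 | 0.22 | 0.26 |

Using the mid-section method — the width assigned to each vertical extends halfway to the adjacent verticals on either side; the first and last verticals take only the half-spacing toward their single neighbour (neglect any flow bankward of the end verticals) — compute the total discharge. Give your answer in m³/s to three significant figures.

8.75 m³/s

w_1 = (12.7 − 0.0)/2 = 6.35 m; q_1 = 0.36 × 0.21 × 6.35 = 0.4801 m³/s
w_2 = (17.9 − 0.0)/2 = 8.95 m; q_2 = 0.81 × 0.89 × 8.95 = 6.452 m³/s
w_3 = (20.1 − 12.7)/2 = 3.7 m; q_3 = 0.60 × 0.53 × 3.7 = 1.177 m³/s
w_4 = (22.6 − 17.9)/2 = 2.35 m; q_4 = 0.55 × 0.44 × 2.35 = 0.5687 m³/s
w_5 = (22.6 − 20.1)/2 = 1.25 m; q_5 = 0.26 × 0.22 × 1.25 = 0.07150 m³/s
Q = Σ qᵢ = 8.749 m³/s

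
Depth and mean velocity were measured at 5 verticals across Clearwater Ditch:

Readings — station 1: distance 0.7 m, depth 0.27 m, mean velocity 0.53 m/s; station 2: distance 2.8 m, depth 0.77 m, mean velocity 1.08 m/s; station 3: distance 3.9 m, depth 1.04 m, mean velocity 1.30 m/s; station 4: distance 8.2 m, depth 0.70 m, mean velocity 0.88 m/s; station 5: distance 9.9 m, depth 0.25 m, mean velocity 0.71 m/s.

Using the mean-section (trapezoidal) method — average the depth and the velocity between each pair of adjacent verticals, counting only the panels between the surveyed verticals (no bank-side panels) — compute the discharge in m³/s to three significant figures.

Panel 1-2: Δb = 2.1 m, d̄ = (0.27+0.77)/2 = 0.52, v̄ = (0.53+1.08)/2 = 0.805 → q = 2.1×0.52×0.805 = 0.8791 m³/s
Panel 2-3: Δb = 1.1 m, d̄ = (0.77+1.04)/2 = 0.905, v̄ = (1.08+1.30)/2 = 1.19 → q = 1.1×0.905×1.19 = 1.185 m³/s
Panel 3-4: Δb = 4.3 m, d̄ = (1.04+0.70)/2 = 0.87, v̄ = (1.30+0.88)/2 = 1.09 → q = 4.3×0.87×1.09 = 4.078 m³/s
Panel 4-5: Δb = 1.7 m, d̄ = (0.70+0.25)/2 = 0.475, v̄ = (0.88+0.71)/2 = 0.795 → q = 1.7×0.475×0.795 = 0.6420 m³/s
Q = Σ q = 6.783 m³/s

6.78 m³/s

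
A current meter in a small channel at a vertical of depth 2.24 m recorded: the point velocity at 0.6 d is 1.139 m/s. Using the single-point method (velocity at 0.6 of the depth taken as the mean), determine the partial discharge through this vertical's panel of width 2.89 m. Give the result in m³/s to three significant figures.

v̄ = v₀.₆ = 1.139 m/s
q = v̄ × d × w = 1.139 × 2.24 × 2.89 = 7.373 m³/s

7.37 m³/s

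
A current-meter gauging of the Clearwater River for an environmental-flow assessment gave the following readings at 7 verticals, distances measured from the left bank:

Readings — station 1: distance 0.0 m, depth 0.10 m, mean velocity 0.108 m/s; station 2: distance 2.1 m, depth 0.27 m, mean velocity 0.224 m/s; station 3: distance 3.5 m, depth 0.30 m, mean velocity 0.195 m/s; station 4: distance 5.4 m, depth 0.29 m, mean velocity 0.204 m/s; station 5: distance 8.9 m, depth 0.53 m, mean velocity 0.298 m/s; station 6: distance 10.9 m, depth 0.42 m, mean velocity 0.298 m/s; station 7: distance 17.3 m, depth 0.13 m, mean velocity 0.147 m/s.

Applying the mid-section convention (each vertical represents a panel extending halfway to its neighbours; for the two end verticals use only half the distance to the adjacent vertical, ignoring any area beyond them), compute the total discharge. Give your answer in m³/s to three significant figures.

1.39 m³/s

w_1 = (2.1 − 0.0)/2 = 1.05 m; q_1 = 0.108 × 0.10 × 1.05 = 0.01134 m³/s
w_2 = (3.5 − 0.0)/2 = 1.75 m; q_2 = 0.224 × 0.27 × 1.75 = 0.1058 m³/s
w_3 = (5.4 − 2.1)/2 = 1.65 m; q_3 = 0.195 × 0.30 × 1.65 = 0.09653 m³/s
w_4 = (8.9 − 3.5)/2 = 2.7 m; q_4 = 0.204 × 0.29 × 2.7 = 0.1597 m³/s
w_5 = (10.9 − 5.4)/2 = 2.75 m; q_5 = 0.298 × 0.53 × 2.75 = 0.4343 m³/s
w_6 = (17.3 − 8.9)/2 = 4.2 m; q_6 = 0.298 × 0.42 × 4.2 = 0.5257 m³/s
w_7 = (17.3 − 10.9)/2 = 3.2 m; q_7 = 0.147 × 0.13 × 3.2 = 0.06115 m³/s
Q = Σ qᵢ = 1.395 m³/s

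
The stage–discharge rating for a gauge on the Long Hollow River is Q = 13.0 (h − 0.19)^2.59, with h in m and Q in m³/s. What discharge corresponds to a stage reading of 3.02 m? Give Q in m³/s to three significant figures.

192 m³/s

Q = 13.0 × (3.02 − 0.19)^2.59 = 13.0 × 2.83^2.59 = 192.3 m³/s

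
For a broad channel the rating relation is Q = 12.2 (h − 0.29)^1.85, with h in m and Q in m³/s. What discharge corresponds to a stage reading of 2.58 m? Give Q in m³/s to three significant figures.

Q = 12.2 × (2.58 − 0.29)^1.85 = 12.2 × 2.29^1.85 = 56.50 m³/s

56.5 m³/s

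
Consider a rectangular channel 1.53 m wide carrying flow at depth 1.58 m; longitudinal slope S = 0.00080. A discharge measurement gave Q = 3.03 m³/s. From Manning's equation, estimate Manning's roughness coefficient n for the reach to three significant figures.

A = b·y = 1.53 × 1.58 = 2.417 m²
P = b + 2y = 1.53 + 2×1.58 = 4.690 m
R = A/P = 2.417/4.690 = 0.5154 m
n = (1/Q)·A·R^(2/3)·S^(1/2) = (1/3.03) × 2.417 × 0.6429 × 0.02828 = 0.01451

0.0145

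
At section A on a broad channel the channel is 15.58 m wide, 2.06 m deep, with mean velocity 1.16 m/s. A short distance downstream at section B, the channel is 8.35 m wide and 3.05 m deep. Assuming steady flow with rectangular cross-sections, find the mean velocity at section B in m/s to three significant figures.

1.46 m/s

Q = A₁V₁ = (15.58×2.06) × 1.16 = 37.23 m³/s
A₂ = 8.35 × 3.05 = 25.47 m²
V₂ = Q/A₂ = 37.23/25.47 = 1.462 m/s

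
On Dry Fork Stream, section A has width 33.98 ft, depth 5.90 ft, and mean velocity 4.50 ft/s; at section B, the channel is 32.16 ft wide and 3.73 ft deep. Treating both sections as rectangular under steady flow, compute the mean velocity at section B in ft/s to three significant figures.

Q = A₁V₁ = (33.98×5.90) × 4.50 = 902.2 ft³/s
A₂ = 32.16 × 3.73 = 120.0 ft²
V₂ = Q/A₂ = 902.2/120.0 = 7.521 ft/s

7.52 ft/s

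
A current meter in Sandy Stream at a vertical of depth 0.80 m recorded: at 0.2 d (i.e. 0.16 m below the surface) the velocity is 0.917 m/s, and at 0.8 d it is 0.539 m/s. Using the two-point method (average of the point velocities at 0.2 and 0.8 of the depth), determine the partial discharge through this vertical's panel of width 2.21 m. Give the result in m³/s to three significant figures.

v̄ = (0.917 + 0.539) / 2 = 0.7280 m/s
q = v̄ × d × w = 0.7280 × 0.80 × 2.21 = 1.287 m³/s

1.29 m³/s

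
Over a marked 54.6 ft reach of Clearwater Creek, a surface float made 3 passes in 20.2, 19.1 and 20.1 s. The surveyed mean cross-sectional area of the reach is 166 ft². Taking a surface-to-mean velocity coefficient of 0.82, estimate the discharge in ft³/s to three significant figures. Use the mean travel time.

375 ft³/s

t̄ = (20.2 + 19.1 + 20.1) / 3 = 19.8 s
v_surface = L / t̄ = 54.6 / 19.8 = 2.758 ft/s
v_mean = 0.82 × 2.758 = 2.261 ft/s
Q = A × v_mean = 166 × 2.261 = 375.4 ft³/s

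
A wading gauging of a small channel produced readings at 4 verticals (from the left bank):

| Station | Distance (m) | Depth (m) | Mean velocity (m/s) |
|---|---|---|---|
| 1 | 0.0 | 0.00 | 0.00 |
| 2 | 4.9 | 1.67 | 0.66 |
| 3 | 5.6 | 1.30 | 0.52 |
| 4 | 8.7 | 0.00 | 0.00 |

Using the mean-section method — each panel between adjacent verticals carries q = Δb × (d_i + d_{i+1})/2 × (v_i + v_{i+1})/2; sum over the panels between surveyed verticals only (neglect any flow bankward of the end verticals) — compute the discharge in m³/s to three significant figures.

2.49 m³/s

Panel 1-2: Δb = 4.9 m, d̄ = (0.00+1.67)/2 = 0.835, v̄ = (0.00+0.66)/2 = 0.33 → q = 4.9×0.835×0.33 = 1.350 m³/s
Panel 2-3: Δb = 0.7 m, d̄ = (1.67+1.30)/2 = 1.485, v̄ = (0.66+0.52)/2 = 0.59 → q = 0.7×1.485×0.59 = 0.6133 m³/s
Panel 3-4: Δb = 3.1 m, d̄ = (1.30+0.00)/2 = 0.65, v̄ = (0.52+0.00)/2 = 0.26 → q = 3.1×0.65×0.26 = 0.5239 m³/s
Q = Σ q = 2.487 m³/s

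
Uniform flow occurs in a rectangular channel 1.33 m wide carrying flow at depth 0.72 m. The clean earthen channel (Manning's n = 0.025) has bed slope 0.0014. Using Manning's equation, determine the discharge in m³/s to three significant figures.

0.706 m³/s

A = b·y = 1.33 × 0.72 = 0.9576 m²
P = b + 2y = 1.33 + 2×0.72 = 2.770 m
R = A/P = 0.9576/2.770 = 0.3457 m
Q = (1/n)·A·R^(2/3)·S^(1/2) = (1/0.025) × 0.9576 × 0.3457^(2/3) × 0.0014^(1/2) = 0.7060 m³/s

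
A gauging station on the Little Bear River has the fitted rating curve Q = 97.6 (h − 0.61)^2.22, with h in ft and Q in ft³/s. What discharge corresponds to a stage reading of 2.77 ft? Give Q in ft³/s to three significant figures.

Q = 97.6 × (2.77 − 0.61)^2.22 = 97.6 × 2.16^2.22 = 539.4 ft³/s

539 ft³/s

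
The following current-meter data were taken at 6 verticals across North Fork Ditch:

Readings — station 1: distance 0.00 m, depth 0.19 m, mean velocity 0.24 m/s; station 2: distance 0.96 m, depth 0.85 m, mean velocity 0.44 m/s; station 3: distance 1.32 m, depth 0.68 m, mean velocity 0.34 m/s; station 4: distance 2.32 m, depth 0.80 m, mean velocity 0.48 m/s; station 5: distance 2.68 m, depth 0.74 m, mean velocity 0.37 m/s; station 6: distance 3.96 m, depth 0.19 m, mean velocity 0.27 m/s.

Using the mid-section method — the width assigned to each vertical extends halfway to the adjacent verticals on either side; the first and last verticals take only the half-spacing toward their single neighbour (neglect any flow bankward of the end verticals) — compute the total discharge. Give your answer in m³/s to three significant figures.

0.944 m³/s

w_1 = (0.96 − 0.00)/2 = 0.48 m; q_1 = 0.24 × 0.19 × 0.48 = 0.02189 m³/s
w_2 = (1.32 − 0.00)/2 = 0.66 m; q_2 = 0.44 × 0.85 × 0.66 = 0.2468 m³/s
w_3 = (2.32 − 0.96)/2 = 0.68 m; q_3 = 0.34 × 0.68 × 0.68 = 0.1572 m³/s
w_4 = (2.68 − 1.32)/2 = 0.68 m; q_4 = 0.48 × 0.80 × 0.68 = 0.2611 m³/s
w_5 = (3.96 − 2.32)/2 = 0.82 m; q_5 = 0.37 × 0.74 × 0.82 = 0.2245 m³/s
w_6 = (3.96 − 2.68)/2 = 0.64 m; q_6 = 0.27 × 0.19 × 0.64 = 0.03283 m³/s
Q = Σ qᵢ = 0.9444 m³/s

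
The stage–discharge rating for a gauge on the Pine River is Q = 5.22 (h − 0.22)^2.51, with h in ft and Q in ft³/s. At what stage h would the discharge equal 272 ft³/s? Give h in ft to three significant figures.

5.05 ft

h − h₀ = (Q/C)^(1/b) = (272/5.22)^(1/2.51) = 4.831 ft
h = 0.22 + 4.831 = 5.051 ft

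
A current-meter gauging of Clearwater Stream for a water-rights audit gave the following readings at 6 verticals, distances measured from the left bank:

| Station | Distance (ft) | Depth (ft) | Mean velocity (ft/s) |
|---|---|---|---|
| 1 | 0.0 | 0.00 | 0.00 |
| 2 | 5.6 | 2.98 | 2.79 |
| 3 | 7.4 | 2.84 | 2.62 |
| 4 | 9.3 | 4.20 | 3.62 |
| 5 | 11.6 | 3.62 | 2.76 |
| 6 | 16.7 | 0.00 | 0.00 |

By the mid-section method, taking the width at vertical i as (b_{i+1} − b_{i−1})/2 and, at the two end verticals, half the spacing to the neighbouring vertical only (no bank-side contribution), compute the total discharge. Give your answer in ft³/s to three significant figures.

113 ft³/s

w_2 = (7.4 − 0.0)/2 = 3.7 ft; q_2 = 2.79 × 2.98 × 3.7 = 30.76 ft³/s
w_3 = (9.3 − 5.6)/2 = 1.85 ft; q_3 = 2.62 × 2.84 × 1.85 = 13.77 ft³/s
w_4 = (11.6 − 7.4)/2 = 2.1 ft; q_4 = 3.62 × 4.20 × 2.1 = 31.93 ft³/s
w_5 = (16.7 − 9.3)/2 = 3.7 ft; q_5 = 2.76 × 3.62 × 3.7 = 36.97 ft³/s
Stations 1, 6 contribute zero (depth or velocity is 0).
Q = Σ qᵢ = 113.4 ft³/s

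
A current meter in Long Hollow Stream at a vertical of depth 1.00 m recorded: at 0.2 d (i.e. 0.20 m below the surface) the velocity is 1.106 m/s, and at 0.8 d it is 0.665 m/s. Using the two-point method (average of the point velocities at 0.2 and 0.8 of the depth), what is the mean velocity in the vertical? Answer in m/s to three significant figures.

0.886 m/s

v̄ = (1.106 + 0.665) / 2 = 0.8855 m/s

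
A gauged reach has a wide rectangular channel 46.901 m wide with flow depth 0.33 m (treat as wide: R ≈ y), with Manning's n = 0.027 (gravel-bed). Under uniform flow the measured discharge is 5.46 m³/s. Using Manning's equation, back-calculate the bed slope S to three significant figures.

A = b·y = 46.901 × 0.33 = 15.48 m²
Wide channel: R ≈ y = 0.33 m
S = (Q·n / (1·A·R^(2/3)))² = (5.46×0.027 / (1×15.48×0.4775))² = 0.0003978

0.000398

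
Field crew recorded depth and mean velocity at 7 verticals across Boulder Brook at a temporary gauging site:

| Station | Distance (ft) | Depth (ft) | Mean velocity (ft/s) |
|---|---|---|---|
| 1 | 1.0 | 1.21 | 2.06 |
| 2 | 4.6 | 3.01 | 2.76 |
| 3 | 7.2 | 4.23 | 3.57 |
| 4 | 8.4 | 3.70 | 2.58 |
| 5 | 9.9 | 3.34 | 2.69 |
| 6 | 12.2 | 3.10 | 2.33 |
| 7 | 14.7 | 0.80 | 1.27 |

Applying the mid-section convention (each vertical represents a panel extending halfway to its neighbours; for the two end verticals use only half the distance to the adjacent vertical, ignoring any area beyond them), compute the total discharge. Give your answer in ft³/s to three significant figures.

107 ft³/s

w_1 = (4.6 − 1.0)/2 = 1.8 ft; q_1 = 2.06 × 1.21 × 1.8 = 4.487 ft³/s
w_2 = (7.2 − 1.0)/2 = 3.1 ft; q_2 = 2.76 × 3.01 × 3.1 = 25.75 ft³/s
w_3 = (8.4 − 4.6)/2 = 1.9 ft; q_3 = 3.57 × 4.23 × 1.9 = 28.69 ft³/s
w_4 = (9.9 − 7.2)/2 = 1.35 ft; q_4 = 2.58 × 3.70 × 1.35 = 12.89 ft³/s
w_5 = (12.2 − 8.4)/2 = 1.9 ft; q_5 = 2.69 × 3.34 × 1.9 = 17.07 ft³/s
w_6 = (14.7 − 9.9)/2 = 2.4 ft; q_6 = 2.33 × 3.10 × 2.4 = 17.34 ft³/s
w_7 = (14.7 − 12.2)/2 = 1.25 ft; q_7 = 1.27 × 0.80 × 1.25 = 1.270 ft³/s
Q = Σ qᵢ = 107.5 ft³/s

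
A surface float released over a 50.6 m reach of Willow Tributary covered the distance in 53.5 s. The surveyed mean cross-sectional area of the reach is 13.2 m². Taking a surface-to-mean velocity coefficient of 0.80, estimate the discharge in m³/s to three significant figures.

v_surface = L / t̄ = 50.6 / 53.5 = 0.9458 m/s
v_mean = 0.80 × 0.9458 = 0.7566 m/s
Q = A × v_mean = 13.2 × 0.7566 = 9.988 m³/s

9.99 m³/s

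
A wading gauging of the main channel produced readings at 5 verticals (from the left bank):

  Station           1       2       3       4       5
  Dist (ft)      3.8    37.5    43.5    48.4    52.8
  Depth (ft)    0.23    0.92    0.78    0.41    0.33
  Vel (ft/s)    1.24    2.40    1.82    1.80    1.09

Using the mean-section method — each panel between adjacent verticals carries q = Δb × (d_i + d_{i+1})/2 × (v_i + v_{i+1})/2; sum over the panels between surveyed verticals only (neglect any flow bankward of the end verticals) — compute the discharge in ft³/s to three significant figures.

53.7 ft³/s

Panel 1-2: Δb = 33.7 ft, d̄ = (0.23+0.92)/2 = 0.575, v̄ = (1.24+2.40)/2 = 1.82 → q = 33.7×0.575×1.82 = 35.27 ft³/s
Panel 2-3: Δb = 6 ft, d̄ = (0.92+0.78)/2 = 0.85, v̄ = (2.40+1.82)/2 = 2.11 → q = 6×0.85×2.11 = 10.76 ft³/s
Panel 3-4: Δb = 4.9 ft, d̄ = (0.78+0.41)/2 = 0.595, v̄ = (1.82+1.80)/2 = 1.81 → q = 4.9×0.595×1.81 = 5.277 ft³/s
Panel 4-5: Δb = 4.4 ft, d̄ = (0.41+0.33)/2 = 0.37, v̄ = (1.80+1.09)/2 = 1.445 → q = 4.4×0.37×1.445 = 2.352 ft³/s
Q = Σ q = 53.66 ft³/s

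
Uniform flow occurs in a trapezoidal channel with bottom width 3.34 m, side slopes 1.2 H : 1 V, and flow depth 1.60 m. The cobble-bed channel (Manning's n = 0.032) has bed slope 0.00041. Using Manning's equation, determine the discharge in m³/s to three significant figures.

5.36 m³/s

A = (b + z·y)·y = (3.34 + 1.2×1.60)×1.60 = 8.416 m²
P = b + 2y√(1+z²) = 3.34 + 2×1.60×√(1+1.2²) = 8.339 m
R = A/P = 8.416/8.339 = 1.009 m
Q = (1/n)·A·R^(2/3)·S^(1/2) = (1/0.032) × 8.416 × 1.009^(2/3) × 0.00041^(1/2) = 5.358 m³/s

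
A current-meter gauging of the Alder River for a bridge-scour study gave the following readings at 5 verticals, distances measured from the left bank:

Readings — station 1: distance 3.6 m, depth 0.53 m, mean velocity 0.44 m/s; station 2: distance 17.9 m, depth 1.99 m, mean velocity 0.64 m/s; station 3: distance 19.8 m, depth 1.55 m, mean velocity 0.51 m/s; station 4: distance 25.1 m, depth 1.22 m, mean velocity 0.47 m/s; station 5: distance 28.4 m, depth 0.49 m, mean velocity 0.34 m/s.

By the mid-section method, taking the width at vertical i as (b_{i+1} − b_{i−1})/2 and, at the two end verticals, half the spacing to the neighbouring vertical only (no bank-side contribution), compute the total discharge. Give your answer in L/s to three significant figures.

17600 L/s

w_1 = (17.9 − 3.6)/2 = 7.15 m; q_1 = 0.44 × 0.53 × 7.15 = 1.667 m³/s
w_2 = (19.8 − 3.6)/2 = 8.1 m; q_2 = 0.64 × 1.99 × 8.1 = 10.32 m³/s
w_3 = (25.1 − 17.9)/2 = 3.6 m; q_3 = 0.51 × 1.55 × 3.6 = 2.846 m³/s
w_4 = (28.4 − 19.8)/2 = 4.3 m; q_4 = 0.47 × 1.22 × 4.3 = 2.466 m³/s
w_5 = (28.4 − 25.1)/2 = 1.65 m; q_5 = 0.34 × 0.49 × 1.65 = 0.2749 m³/s
Q = Σ qᵢ = 17.57 m³/s
= 17.57 × 1000 = 17570 L/s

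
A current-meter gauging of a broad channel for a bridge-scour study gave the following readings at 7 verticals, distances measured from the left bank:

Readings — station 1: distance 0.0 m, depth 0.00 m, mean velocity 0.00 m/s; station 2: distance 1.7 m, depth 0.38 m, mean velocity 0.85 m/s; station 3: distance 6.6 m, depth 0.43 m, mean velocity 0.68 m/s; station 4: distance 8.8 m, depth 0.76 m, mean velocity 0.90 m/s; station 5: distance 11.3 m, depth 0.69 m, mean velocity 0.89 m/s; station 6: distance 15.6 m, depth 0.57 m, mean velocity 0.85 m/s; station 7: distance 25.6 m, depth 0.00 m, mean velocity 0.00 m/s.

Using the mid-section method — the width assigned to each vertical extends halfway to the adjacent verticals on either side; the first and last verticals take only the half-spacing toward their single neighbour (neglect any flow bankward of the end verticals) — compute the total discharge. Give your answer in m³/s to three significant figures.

9.26 m³/s

w_2 = (6.6 − 0.0)/2 = 3.3 m; q_2 = 0.85 × 0.38 × 3.3 = 1.066 m³/s
w_3 = (8.8 − 1.7)/2 = 3.55 m; q_3 = 0.68 × 0.43 × 3.55 = 1.038 m³/s
w_4 = (11.3 − 6.6)/2 = 2.35 m; q_4 = 0.90 × 0.76 × 2.35 = 1.607 m³/s
w_5 = (15.6 − 8.8)/2 = 3.4 m; q_5 = 0.89 × 0.69 × 3.4 = 2.088 m³/s
w_6 = (25.6 − 11.3)/2 = 7.15 m; q_6 = 0.85 × 0.57 × 7.15 = 3.464 m³/s
Stations 1, 7 contribute zero (depth or velocity is 0).
Q = Σ qᵢ = 9.263 m³/s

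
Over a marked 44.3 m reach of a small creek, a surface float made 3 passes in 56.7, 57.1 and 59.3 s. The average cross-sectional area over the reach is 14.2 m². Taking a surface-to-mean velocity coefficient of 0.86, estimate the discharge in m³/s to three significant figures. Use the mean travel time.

9.38 m³/s

t̄ = (56.7 + 57.1 + 59.3) / 3 = 57.7 s
v_surface = L / t̄ = 44.3 / 57.7 = 0.7678 m/s
v_mean = 0.86 × 0.7678 = 0.6603 m/s
Q = A × v_mean = 14.2 × 0.6603 = 9.376 m³/s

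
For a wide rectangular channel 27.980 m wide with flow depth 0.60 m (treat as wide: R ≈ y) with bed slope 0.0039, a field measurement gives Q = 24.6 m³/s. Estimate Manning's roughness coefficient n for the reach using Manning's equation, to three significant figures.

A = b·y = 27.980 × 0.60 = 16.79 m²
Wide channel: R ≈ y = 0.60 m
n = (1/Q)·A·R^(2/3)·S^(1/2) = (1/24.6) × 16.79 × 0.7114 × 0.06245 = 0.03032

0.0303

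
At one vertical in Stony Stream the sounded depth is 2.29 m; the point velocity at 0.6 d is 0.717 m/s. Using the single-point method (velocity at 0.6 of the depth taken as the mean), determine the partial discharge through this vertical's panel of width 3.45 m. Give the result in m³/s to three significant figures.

v̄ = v₀.₆ = 0.717 m/s
q = v̄ × d × w = 0.7170 × 2.29 × 3.45 = 5.665 m³/s

5.66 m³/s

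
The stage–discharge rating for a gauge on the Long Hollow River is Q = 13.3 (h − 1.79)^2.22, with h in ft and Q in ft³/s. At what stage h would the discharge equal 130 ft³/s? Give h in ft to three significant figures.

h − h₀ = (Q/C)^(1/b) = (130/13.3)^(1/2.22) = 2.792 ft
h = 1.79 + 2.792 = 4.582 ft

4.58 ft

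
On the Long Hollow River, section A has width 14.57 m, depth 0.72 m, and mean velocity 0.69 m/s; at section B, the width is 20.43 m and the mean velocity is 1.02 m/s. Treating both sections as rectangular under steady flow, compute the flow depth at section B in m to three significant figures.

Q = A₁V₁ = (14.57×0.72) × 0.69 = 7.238 m³/s
d₂ = Q/(b₂ V₂) = 7.238/(20.43×1.02) = 0.3474 m

0.347 m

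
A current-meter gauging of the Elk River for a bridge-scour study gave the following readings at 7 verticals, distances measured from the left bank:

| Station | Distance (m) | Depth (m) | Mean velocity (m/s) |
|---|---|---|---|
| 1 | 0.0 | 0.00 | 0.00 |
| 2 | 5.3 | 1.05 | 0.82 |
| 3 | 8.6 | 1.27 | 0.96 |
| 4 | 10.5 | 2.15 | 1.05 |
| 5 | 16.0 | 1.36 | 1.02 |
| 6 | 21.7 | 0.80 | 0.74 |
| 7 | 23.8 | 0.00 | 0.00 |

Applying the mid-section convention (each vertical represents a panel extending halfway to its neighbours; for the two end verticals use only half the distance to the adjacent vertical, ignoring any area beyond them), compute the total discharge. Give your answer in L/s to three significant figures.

w_2 = (8.6 − 0.0)/2 = 4.3 m; q_2 = 0.82 × 1.05 × 4.3 = 3.702 m³/s
w_3 = (10.5 − 5.3)/2 = 2.6 m; q_3 = 0.96 × 1.27 × 2.6 = 3.170 m³/s
w_4 = (16.0 − 8.6)/2 = 3.7 m; q_4 = 1.05 × 2.15 × 3.7 = 8.353 m³/s
w_5 = (21.7 − 10.5)/2 = 5.6 m; q_5 = 1.02 × 1.36 × 5.6 = 7.768 m³/s
w_6 = (23.8 − 16.0)/2 = 3.9 m; q_6 = 0.74 × 0.80 × 3.9 = 2.309 m³/s
Stations 1, 7 contribute zero (depth or velocity is 0).
Q = Σ qᵢ = 25.30 m³/s
= 25.30 × 1000 = 25300 L/s

25300 L/s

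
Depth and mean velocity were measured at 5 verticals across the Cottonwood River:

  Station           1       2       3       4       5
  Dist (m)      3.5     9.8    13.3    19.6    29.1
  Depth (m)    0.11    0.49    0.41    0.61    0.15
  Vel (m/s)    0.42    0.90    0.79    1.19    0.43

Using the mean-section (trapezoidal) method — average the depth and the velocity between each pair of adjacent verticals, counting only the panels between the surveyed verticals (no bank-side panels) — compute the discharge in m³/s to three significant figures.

Panel 1-2: Δb = 6.3 m, d̄ = (0.11+0.49)/2 = 0.3, v̄ = (0.42+0.90)/2 = 0.66 → q = 6.3×0.3×0.66 = 1.247 m³/s
Panel 2-3: Δb = 3.5 m, d̄ = (0.49+0.41)/2 = 0.45, v̄ = (0.90+0.79)/2 = 0.845 → q = 3.5×0.45×0.845 = 1.331 m³/s
Panel 3-4: Δb = 6.3 m, d̄ = (0.41+0.61)/2 = 0.51, v̄ = (0.79+1.19)/2 = 0.99 → q = 6.3×0.51×0.99 = 3.181 m³/s
Panel 4-5: Δb = 9.5 m, d̄ = (0.61+0.15)/2 = 0.38, v̄ = (1.19+0.43)/2 = 0.81 → q = 9.5×0.38×0.81 = 2.924 m³/s
Q = Σ q = 8.683 m³/s

8.68 m³/s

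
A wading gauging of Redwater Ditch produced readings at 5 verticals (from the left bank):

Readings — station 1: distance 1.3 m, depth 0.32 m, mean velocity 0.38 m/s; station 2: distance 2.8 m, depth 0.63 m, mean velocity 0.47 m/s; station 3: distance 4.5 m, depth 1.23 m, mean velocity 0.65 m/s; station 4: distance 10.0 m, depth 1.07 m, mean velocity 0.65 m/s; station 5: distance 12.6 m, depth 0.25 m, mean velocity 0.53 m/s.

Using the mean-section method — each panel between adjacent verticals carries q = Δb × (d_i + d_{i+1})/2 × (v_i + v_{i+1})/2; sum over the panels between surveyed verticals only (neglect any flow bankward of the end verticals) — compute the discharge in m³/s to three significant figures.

Panel 1-2: Δb = 1.5 m, d̄ = (0.32+0.63)/2 = 0.475, v̄ = (0.38+0.47)/2 = 0.425 → q = 1.5×0.475×0.425 = 0.3028 m³/s
Panel 2-3: Δb = 1.7 m, d̄ = (0.63+1.23)/2 = 0.93, v̄ = (0.47+0.65)/2 = 0.56 → q = 1.7×0.93×0.56 = 0.8854 m³/s
Panel 3-4: Δb = 5.5 m, d̄ = (1.23+1.07)/2 = 1.15, v̄ = (0.65+0.65)/2 = 0.65 → q = 5.5×1.15×0.65 = 4.111 m³/s
Panel 4-5: Δb = 2.6 m, d̄ = (1.07+0.25)/2 = 0.66, v̄ = (0.65+0.53)/2 = 0.59 → q = 2.6×0.66×0.59 = 1.012 m³/s
Q = Σ q = 6.312 m³/s

6.31 m³/s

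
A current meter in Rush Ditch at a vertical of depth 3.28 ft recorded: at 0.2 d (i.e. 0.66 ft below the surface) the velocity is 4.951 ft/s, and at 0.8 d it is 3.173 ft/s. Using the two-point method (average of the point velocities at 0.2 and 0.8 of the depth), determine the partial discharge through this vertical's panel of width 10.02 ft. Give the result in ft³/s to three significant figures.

v̄ = (4.951 + 3.173) / 2 = 4.062 ft/s
q = v̄ × d × w = 4.062 × 3.28 × 10.02 = 133.5 ft³/s

134 ft³/s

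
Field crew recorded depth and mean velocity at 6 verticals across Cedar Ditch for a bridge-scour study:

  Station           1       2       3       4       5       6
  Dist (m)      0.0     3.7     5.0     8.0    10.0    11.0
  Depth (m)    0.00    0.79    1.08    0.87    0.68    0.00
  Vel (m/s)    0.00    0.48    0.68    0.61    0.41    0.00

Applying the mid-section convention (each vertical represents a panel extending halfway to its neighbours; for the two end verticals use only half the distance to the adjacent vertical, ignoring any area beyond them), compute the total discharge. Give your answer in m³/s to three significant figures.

4.27 m³/s

w_2 = (5.0 − 0.0)/2 = 2.5 m; q_2 = 0.48 × 0.79 × 2.5 = 0.9480 m³/s
w_3 = (8.0 − 3.7)/2 = 2.15 m; q_3 = 0.68 × 1.08 × 2.15 = 1.579 m³/s
w_4 = (10.0 − 5.0)/2 = 2.5 m; q_4 = 0.61 × 0.87 × 2.5 = 1.327 m³/s
w_5 = (11.0 − 8.0)/2 = 1.5 m; q_5 = 0.41 × 0.68 × 1.5 = 0.4182 m³/s
Stations 1, 6 contribute zero (depth or velocity is 0).
Q = Σ qᵢ = 4.272 m³/s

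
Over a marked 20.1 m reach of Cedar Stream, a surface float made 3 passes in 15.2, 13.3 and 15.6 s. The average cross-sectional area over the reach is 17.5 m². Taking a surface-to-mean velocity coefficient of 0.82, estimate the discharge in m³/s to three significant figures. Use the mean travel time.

t̄ = (15.2 + 13.3 + 15.6) / 3 = 14.7 s
v_surface = L / t̄ = 20.1 / 14.7 = 1.367 m/s
v_mean = 0.82 × 1.367 = 1.121 m/s
Q = A × v_mean = 17.5 × 1.121 = 19.62 m³/s

19.6 m³/s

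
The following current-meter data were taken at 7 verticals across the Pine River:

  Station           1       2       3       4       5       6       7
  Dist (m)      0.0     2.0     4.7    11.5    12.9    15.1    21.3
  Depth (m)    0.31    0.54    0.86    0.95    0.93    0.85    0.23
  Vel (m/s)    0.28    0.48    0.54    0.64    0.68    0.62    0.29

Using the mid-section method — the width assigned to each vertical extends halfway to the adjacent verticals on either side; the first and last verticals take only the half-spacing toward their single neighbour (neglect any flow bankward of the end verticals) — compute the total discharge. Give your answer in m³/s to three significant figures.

8.95 m³/s

w_1 = (2.0 − 0.0)/2 = 1 m; q_1 = 0.28 × 0.31 × 1 = 0.08680 m³/s
w_2 = (4.7 − 0.0)/2 = 2.35 m; q_2 = 0.48 × 0.54 × 2.35 = 0.6091 m³/s
w_3 = (11.5 − 2.0)/2 = 4.75 m; q_3 = 0.54 × 0.86 × 4.75 = 2.206 m³/s
w_4 = (12.9 − 4.7)/2 = 4.1 m; q_4 = 0.64 × 0.95 × 4.1 = 2.493 m³/s
w_5 = (15.1 − 11.5)/2 = 1.8 m; q_5 = 0.68 × 0.93 × 1.8 = 1.138 m³/s
w_6 = (21.3 − 12.9)/2 = 4.2 m; q_6 = 0.62 × 0.85 × 4.2 = 2.213 m³/s
w_7 = (21.3 − 15.1)/2 = 3.1 m; q_7 = 0.29 × 0.23 × 3.1 = 0.2068 m³/s
Q = Σ qᵢ = 8.953 m³/s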